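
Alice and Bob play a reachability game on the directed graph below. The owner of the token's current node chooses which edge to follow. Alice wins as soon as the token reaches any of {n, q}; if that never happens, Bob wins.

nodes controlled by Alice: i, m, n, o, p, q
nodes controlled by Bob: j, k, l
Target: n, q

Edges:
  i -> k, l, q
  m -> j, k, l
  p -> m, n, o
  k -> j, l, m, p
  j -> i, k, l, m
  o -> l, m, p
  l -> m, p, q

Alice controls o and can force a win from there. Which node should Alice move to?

p

A0 = {n, q}
A1: add {i, p} — i (Alice) has i→q; p (Alice) has p→n.
A2: add {o} — o (Alice) has o→p.
A3 = A2; e.g. j (Bob) can still go to k. Fixed point.
From o, successor p is in the attractor (rank 1); the other successors l, m are not.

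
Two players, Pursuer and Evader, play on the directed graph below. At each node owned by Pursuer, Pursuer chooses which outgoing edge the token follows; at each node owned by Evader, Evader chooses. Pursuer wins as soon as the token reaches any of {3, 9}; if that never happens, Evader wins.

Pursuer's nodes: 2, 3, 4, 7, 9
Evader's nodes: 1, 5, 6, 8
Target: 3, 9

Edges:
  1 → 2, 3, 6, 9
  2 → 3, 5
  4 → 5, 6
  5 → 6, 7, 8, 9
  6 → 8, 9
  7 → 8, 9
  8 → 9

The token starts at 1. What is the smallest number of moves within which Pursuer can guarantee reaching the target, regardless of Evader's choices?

A0 = {3, 9}
A1: add {2, 7, 8} — 2 (Pursuer) has 2→3; 7 (Pursuer) has 7→9; 8 (Evader): all of {9} already in.
A2: add {6} — 6 (Evader): all of {8, 9} already in.
A3: add {1, 4, 5} — 1 (Evader): all of {2, 3, 6, 9} already in; 4 (Pursuer) has 4→6; 5 (Evader): all of {6, 7, 8, 9} already in.
A3 = all vertices. Fixed point.
1 enters the attractor at level 3, so Pursuer can force the target in 3 moves from there.

3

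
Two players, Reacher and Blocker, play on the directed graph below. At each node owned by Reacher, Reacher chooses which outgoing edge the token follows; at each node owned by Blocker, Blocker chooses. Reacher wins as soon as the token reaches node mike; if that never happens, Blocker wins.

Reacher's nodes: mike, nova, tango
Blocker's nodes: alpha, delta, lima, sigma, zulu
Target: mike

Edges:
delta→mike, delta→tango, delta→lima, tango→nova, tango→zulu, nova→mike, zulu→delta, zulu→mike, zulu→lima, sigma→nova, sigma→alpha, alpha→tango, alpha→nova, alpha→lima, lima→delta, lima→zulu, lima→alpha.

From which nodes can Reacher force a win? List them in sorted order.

mike, nova, tango

A0 = {mike}
A1: add {nova} — nova (Reacher) has nova→mike.
A2: add {tango} — tango (Reacher) has tango→nova.
A3 = A2; e.g. delta (Blocker) can still go to lima. Fixed point.
Reacher's winning region = {mike, nova, tango}.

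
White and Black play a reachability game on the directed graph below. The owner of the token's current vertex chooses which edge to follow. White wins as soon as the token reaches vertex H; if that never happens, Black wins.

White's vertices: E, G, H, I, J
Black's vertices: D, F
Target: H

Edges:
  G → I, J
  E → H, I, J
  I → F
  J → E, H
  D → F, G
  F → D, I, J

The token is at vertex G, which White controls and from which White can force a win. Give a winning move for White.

J

A0 = {H}
A1: add {E, J} — E (White) has E→H; J (White) has J→H.
A2: add {G} — G (White) has G→J.
A3 = A2; e.g. D (Black) can still go to F. Fixed point.
From G, successor J is in the attractor (rank 1); the other successor I is not.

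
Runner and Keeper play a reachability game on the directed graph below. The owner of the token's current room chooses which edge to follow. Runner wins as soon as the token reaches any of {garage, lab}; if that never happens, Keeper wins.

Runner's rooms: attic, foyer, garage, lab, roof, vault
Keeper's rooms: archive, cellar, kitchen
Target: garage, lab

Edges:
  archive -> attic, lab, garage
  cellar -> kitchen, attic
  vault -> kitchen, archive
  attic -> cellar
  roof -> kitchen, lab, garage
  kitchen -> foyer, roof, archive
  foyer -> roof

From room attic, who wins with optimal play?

Keeper

A0 = {garage, lab}
A1: add {roof} — roof (Runner) has roof→lab.
A2: add {foyer} — foyer (Runner) has foyer→roof.
A3 = A2; e.g. cellar (Keeper) can still go to kitchen. Fixed point.
attic never enters the attractor, so Keeper can avoid the target forever.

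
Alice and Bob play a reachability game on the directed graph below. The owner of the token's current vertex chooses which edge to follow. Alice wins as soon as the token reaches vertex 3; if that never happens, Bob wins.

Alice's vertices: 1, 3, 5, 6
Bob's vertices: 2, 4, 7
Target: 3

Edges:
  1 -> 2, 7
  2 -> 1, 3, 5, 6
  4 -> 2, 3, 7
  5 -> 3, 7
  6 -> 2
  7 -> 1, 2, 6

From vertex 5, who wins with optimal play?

Alice

A0 = {3}
A1: add {5} — 5 (Alice) has 5→3.
A2 = A1; e.g. 1 (Alice) has no edge into A1. Fixed point.
5 ∈ A1, so Alice can force the target.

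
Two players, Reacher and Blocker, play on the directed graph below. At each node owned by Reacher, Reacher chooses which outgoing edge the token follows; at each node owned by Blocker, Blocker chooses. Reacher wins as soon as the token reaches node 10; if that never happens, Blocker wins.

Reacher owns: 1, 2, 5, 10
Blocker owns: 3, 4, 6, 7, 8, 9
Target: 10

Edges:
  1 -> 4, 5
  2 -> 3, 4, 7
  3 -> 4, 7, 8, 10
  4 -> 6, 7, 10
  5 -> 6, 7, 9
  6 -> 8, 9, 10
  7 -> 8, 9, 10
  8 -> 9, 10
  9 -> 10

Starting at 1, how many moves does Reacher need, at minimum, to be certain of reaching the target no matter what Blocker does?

A0 = {10}
A1: add {9} — 9 (Blocker): all of {10} already in.
A2: add {5, 8} — 5 (Reacher) has 5→9; 8 (Blocker): all of {9, 10} already in.
A3: add {1, 6, 7} — 1 (Reacher) has 1→5; 6 (Blocker): all of {8, 9, 10} already in; 7 (Blocker): all of {8, 9, 10} already in.
1 enters the attractor at level 3, so Reacher can force the target in 3 moves from there.

3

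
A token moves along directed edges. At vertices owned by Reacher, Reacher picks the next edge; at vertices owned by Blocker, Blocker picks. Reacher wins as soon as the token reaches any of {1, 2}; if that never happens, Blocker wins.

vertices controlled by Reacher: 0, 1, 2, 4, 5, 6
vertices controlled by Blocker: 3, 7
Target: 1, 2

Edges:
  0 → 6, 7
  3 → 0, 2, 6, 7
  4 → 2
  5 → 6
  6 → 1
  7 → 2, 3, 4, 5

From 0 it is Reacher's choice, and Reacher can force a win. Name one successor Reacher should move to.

6

A0 = {1, 2}
A1: add {4, 6} — 4 (Reacher) has 4→2; 6 (Reacher) has 6→1.
A2: add {0, 5} — 0 (Reacher) has 0→6; 5 (Reacher) has 5→6.
A3 = A2; e.g. 3 (Blocker) can still go to 7. Fixed point.
From 0, successor 6 is in the attractor (rank 1); the other successor 7 is not.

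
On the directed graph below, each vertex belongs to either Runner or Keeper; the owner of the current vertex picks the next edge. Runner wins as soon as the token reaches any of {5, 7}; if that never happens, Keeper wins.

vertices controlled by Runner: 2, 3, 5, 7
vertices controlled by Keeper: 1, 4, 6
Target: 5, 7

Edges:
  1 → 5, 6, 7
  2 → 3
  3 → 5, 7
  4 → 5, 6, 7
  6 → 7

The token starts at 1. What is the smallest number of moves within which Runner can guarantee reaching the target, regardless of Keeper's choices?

A0 = {5, 7}
A1: add {3, 6} — 3 (Runner) has 3→5; 6 (Keeper): all of {7} already in.
A2: add {1, 2, 4} — 1 (Keeper): all of {5, 6, 7} already in; 2 (Runner) has 2→3; 4 (Keeper): all of {5, 6, 7} already in.
A2 = all vertices. Fixed point.
1 enters the attractor at level 2, so Runner can force the target in 2 moves from there.

2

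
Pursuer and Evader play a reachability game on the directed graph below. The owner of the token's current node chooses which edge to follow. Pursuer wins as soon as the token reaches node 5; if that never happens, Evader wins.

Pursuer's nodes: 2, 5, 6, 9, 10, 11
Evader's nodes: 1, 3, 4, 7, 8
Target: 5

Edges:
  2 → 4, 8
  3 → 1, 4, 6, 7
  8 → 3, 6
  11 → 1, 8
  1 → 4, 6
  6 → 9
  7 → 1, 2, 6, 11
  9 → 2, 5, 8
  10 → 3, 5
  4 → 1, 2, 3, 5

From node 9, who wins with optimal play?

Pursuer

A0 = {5}
A1: add {9, 10} — 9 (Pursuer) has 9→5; 10 (Pursuer) has 10→5.
9 ∈ A1, so Pursuer can force the target.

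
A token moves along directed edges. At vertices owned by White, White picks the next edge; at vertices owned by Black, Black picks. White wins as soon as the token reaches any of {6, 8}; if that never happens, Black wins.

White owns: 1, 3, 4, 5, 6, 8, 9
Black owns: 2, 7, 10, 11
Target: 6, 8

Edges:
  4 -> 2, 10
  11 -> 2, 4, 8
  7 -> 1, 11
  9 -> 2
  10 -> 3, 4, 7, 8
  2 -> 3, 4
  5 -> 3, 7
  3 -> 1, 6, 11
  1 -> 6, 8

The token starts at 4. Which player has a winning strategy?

A0 = {6, 8}
A1: add {1, 3} — 1 (White) has 1→6; 3 (White) has 3→6.
A2: add {5} — 5 (White) has 5→3.
A3 = A2; e.g. 2 (Black) can still go to 4. Fixed point.
4 never enters the attractor, so Black can avoid the target forever.

Black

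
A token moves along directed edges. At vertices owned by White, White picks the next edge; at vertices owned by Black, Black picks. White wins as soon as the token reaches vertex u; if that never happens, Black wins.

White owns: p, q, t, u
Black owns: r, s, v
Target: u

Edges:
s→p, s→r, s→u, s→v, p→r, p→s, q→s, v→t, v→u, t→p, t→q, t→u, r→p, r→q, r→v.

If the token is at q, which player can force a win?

A0 = {u}
A1: add {t} — t (White) has t→u.
A2: add {v} — v (Black): all of {t, u} already in.
A3 = A2; e.g. p (White) has no edge into A2. Fixed point.
q never enters the attractor, so Black can avoid the target forever.

Black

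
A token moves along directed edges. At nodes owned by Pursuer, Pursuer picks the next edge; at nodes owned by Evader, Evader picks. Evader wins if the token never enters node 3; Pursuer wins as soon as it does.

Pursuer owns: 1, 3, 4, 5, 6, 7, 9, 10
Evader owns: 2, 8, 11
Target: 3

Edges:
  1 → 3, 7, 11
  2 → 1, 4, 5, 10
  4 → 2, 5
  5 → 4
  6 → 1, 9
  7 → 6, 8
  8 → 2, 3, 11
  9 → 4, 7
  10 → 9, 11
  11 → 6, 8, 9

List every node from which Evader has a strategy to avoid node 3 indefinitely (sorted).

2, 4, 5, 8, 11

A0 = {3}
A1: add {1} — 1 (Pursuer) has 1→3.
A2: add {6} — 6 (Pursuer) has 6→1.
A3: add {7} — 7 (Pursuer) has 7→6.
A4: add {9} — 9 (Pursuer) has 9→7.
A5: add {10} — 10 (Pursuer) has 10→9.
A6 = A5; e.g. 2 (Evader) can still go to 4. Fixed point.
Pursuer's attractor = {1, 3, 6, 7, 9, 10}; Evader avoids the target exactly from the complement.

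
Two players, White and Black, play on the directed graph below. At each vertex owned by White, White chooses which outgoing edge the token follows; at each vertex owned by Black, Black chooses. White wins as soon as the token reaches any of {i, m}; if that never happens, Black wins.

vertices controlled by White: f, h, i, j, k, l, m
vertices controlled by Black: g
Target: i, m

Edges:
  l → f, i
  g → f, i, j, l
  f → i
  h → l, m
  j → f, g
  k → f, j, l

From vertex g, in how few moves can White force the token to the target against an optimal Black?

A0 = {i, m}
A1: add {f, h, l} — f (White) has f→i; h (White) has h→m; l (White) has l→i.
A2: add {j, k} — j (White) has j→f; k (White) has k→f.
A3: add {g} — g (Black): all of {f, i, j, l} already in.
A3 = all vertices. Fixed point.
g enters the attractor at level 3, so White can force the target in 3 moves from there.

3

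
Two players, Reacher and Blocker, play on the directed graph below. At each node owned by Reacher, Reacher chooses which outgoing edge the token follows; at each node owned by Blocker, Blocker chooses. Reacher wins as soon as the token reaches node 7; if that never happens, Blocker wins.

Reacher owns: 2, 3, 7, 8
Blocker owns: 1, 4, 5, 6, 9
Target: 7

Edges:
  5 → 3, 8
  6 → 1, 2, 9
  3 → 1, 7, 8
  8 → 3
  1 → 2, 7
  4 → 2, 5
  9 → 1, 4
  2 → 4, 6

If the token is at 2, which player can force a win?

A0 = {7}
A1: add {3} — 3 (Reacher) has 3→7.
A2: add {8} — 8 (Reacher) has 8→3.
A3: add {5} — 5 (Blocker): all of {3, 8} already in.
A4 = A3; e.g. 1 (Blocker) can still go to 2. Fixed point.
2 never enters the attractor, so Blocker can avoid the target forever.

Blocker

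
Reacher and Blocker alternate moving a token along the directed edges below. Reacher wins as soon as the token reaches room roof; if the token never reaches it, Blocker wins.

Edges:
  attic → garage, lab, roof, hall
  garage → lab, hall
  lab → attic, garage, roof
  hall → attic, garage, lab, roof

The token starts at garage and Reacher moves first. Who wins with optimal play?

Track states (vertex, player-to-move).
A0 = {(roof,Reacher), (roof,Blocker)}
A1: add {(attic,Reacher), (lab,Reacher), (hall,Reacher)}.
A2: add {(garage,Blocker)}.
A3 = A2; e.g. (attic,Blocker) stays out. (garage,Reacher) never enters ⇒ Blocker avoids the target.

Blocker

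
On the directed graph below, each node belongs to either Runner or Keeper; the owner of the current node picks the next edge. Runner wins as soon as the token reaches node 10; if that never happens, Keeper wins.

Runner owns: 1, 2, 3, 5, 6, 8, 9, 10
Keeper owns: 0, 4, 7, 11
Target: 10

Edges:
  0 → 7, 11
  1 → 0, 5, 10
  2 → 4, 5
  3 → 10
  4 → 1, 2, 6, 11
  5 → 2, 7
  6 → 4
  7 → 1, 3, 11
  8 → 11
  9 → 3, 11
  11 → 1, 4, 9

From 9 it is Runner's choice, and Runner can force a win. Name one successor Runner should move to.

A0 = {10}
A1: add {1, 3} — 1 (Runner) has 1→10; 3 (Runner) has 3→10.
A2: add {9} — 9 (Runner) has 9→3.
A3 = A2; e.g. 0 (Keeper) can still go to 7. Fixed point.
From 9, successor 3 is in the attractor (rank 1); the other successor 11 is not.

3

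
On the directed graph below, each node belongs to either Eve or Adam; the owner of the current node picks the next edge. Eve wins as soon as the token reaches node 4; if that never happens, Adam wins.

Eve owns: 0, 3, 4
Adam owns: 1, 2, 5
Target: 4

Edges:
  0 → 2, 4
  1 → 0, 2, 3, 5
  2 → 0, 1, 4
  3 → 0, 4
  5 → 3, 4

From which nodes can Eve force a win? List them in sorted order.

0, 3, 4, 5

A0 = {4}
A1: add {0, 3} — 0 (Eve) has 0→4; 3 (Eve) has 3→4.
A2: add {5} — 5 (Adam): all of {3, 4} already in.
A3 = A2; e.g. 1 (Adam) can still go to 2. Fixed point.
Eve's winning region = {0, 3, 4, 5}.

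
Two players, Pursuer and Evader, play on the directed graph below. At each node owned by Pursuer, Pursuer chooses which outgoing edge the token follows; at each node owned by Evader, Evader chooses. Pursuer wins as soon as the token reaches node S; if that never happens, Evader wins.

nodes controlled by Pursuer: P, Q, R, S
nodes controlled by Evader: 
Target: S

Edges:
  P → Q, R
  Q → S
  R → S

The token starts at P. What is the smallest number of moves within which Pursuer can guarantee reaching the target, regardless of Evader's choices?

2

A0 = {S}
A1: add {Q, R} — Q (Pursuer) has Q→S; R (Pursuer) has R→S.
A2: add {P} — P (Pursuer) has P→Q.
A2 = all vertices. Fixed point.
P enters the attractor at level 2, so Pursuer can force the target in 2 moves from there.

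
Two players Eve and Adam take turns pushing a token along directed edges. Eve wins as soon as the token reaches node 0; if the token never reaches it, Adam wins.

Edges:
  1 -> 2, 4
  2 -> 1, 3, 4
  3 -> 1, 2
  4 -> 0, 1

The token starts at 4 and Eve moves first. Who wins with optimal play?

Track states (vertex, player-to-move).
A0 = {(0,Eve), (0,Adam)}
A1: add {(4,Eve)}.
(4,Eve) ∈ A1 ⇒ Eve forces the target.

Eve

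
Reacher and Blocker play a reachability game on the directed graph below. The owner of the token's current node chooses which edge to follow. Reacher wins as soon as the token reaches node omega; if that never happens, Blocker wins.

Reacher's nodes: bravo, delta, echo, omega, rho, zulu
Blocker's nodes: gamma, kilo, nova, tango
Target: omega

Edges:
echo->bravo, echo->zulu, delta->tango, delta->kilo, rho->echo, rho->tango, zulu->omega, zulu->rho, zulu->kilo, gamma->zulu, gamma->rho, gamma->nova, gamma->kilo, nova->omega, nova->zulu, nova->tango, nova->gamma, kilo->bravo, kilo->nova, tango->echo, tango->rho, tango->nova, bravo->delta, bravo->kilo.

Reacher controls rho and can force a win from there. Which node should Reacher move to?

echo

A0 = {omega}
A1: add {zulu} — zulu (Reacher) has zulu→omega.
A2: add {echo} — echo (Reacher) has echo→zulu.
A3: add {rho} — rho (Reacher) has rho→echo.
A4 = A3; e.g. bravo (Reacher) has no edge into A3. Fixed point.
From rho, successor echo is in the attractor (rank 2); the other successor tango is not.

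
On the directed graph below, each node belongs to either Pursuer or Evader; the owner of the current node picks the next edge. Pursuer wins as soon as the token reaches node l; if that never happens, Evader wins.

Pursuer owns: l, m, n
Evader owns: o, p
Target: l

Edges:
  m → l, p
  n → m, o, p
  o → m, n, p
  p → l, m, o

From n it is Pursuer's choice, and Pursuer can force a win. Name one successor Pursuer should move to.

m

A0 = {l}
A1: add {m} — m (Pursuer) has m→l.
A2: add {n} — n (Pursuer) has n→m.
A3 = A2; e.g. o (Evader) can still go to p. Fixed point.
From n, successor m is in the attractor (rank 1); the other successors o, p are not.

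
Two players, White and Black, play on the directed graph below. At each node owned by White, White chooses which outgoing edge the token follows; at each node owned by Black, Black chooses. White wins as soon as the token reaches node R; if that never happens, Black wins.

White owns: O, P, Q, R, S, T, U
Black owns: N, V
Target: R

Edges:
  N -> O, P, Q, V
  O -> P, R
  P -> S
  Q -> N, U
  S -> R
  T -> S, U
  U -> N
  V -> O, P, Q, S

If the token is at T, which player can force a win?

White

A0 = {R}
A1: add {O, S} — O (White) has O→R; S (White) has S→R.
A2: add {P, T} — P (White) has P→S; T (White) has T→S.
A3 = A2; e.g. N (Black) can still go to Q. Fixed point.
T ∈ A2, so White can force the target.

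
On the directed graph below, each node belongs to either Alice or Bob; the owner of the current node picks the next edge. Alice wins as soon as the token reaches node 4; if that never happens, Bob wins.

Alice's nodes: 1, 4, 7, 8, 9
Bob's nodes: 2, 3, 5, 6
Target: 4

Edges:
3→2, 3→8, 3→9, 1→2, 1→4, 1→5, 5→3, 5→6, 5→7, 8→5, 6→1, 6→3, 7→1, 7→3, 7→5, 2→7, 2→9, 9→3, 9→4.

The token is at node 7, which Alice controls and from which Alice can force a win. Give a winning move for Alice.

A0 = {4}
A1: add {1, 9} — 1 (Alice) has 1→4; 9 (Alice) has 9→4.
A2: add {7} — 7 (Alice) has 7→1.
A3: add {2} — 2 (Bob): all of {7, 9} already in.
A4 = A3; e.g. 3 (Bob) can still go to 8. Fixed point.
From 7, successor 1 is in the attractor (rank 1); the other successors 3, 5 are not.

1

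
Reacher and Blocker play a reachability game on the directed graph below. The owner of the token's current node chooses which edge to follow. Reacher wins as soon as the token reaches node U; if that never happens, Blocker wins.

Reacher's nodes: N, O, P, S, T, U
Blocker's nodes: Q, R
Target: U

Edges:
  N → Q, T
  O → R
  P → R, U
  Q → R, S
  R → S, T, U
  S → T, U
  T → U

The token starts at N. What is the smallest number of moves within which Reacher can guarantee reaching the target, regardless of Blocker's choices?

2

A0 = {U}
A1: add {P, S, T} — P (Reacher) has P→U; S (Reacher) has S→U; T (Reacher) has T→U.
A2: add {N, R} — N (Reacher) has N→T; R (Blocker): all of {S, T, U} already in.
N enters the attractor at level 2, so Reacher can force the target in 2 moves from there.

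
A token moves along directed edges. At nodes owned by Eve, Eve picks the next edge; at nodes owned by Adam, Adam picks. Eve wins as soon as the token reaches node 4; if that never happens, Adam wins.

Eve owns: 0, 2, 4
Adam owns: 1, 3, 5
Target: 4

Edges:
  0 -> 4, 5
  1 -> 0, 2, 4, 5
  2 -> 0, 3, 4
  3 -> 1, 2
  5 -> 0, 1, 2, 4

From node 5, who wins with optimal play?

Adam

A0 = {4}
A1: add {0, 2} — 0 (Eve) has 0→4; 2 (Eve) has 2→4.
A2 = A1; e.g. 1 (Adam) can still go to 5. Fixed point.
5 never enters the attractor, so Adam can avoid the target forever.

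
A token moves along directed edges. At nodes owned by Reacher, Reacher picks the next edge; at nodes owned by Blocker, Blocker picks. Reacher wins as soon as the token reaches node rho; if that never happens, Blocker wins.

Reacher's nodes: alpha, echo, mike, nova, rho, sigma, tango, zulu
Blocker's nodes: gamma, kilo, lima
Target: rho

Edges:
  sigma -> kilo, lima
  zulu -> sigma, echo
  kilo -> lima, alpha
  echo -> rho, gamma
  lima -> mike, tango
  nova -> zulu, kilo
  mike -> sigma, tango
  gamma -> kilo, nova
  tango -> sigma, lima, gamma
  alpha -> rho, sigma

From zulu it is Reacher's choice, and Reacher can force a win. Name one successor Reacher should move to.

A0 = {rho}
A1: add {alpha, echo} — echo (Reacher) has echo→rho; alpha (Reacher) has alpha→rho.
A2: add {zulu} — zulu (Reacher) has zulu→echo.
A3: add {nova} — nova (Reacher) has nova→zulu.
A4 = A3; e.g. sigma (Reacher) has no edge into A3. Fixed point.
From zulu, successor echo is in the attractor (rank 1); the other successor sigma is not.

echo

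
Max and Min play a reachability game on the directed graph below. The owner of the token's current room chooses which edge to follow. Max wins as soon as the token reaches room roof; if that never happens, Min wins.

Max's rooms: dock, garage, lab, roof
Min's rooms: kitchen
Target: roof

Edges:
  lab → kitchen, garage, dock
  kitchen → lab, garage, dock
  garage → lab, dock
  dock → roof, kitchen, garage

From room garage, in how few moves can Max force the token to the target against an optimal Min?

A0 = {roof}
A1: add {dock} — dock (Max) has dock→roof.
A2: add {garage, lab} — lab (Max) has lab→dock; garage (Max) has garage→dock.
garage enters the attractor at level 2, so Max can force the target in 2 moves from there.

2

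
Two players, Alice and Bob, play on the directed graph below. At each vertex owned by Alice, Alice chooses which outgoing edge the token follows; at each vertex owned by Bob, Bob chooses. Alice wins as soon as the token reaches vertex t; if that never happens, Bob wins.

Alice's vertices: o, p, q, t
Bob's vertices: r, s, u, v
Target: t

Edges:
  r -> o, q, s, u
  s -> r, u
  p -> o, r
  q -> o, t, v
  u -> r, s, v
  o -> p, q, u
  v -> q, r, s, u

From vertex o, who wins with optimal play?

A0 = {t}
A1: add {q} — q (Alice) has q→t.
A2: add {o} — o (Alice) has o→q.
o ∈ A2, so Alice can force the target.

Alice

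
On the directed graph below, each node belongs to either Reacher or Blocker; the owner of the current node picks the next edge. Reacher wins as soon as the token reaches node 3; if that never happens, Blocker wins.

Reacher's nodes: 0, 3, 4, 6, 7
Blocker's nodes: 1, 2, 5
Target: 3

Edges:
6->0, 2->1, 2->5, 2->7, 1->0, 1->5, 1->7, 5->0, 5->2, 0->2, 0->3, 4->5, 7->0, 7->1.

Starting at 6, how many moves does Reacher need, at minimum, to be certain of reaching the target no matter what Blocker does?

2

A0 = {3}
A1: add {0} — 0 (Reacher) has 0→3.
A2: add {6, 7} — 6 (Reacher) has 6→0; 7 (Reacher) has 7→0.
A3 = A2; e.g. 1 (Blocker) can still go to 5. Fixed point.
6 enters the attractor at level 2, so Reacher can force the target in 2 moves from there.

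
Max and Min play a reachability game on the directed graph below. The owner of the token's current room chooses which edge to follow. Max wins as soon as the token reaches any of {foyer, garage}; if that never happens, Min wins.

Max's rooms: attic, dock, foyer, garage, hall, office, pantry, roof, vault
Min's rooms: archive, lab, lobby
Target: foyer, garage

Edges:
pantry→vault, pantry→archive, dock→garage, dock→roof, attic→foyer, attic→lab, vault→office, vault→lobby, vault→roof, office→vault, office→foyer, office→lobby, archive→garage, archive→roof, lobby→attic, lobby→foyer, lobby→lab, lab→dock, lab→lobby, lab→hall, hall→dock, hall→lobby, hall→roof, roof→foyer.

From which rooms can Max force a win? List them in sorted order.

archive, attic, dock, foyer, garage, hall, office, pantry, roof, vault

A0 = {foyer, garage}
A1: add {attic, dock, office, roof} — dock (Max) has dock→garage; attic (Max) has attic→foyer; office (Max) has office→foyer; roof (Max) has roof→foyer.
A2: add {archive, hall, vault} — vault (Max) has vault→office; archive (Min): all of {garage, roof} already in; hall (Max) has hall→dock.
A3: add {pantry} — pantry (Max) has pantry→vault.
A4 = A3; e.g. lobby (Min) can still go to lab. Fixed point.
Max's winning region = {archive, attic, dock, foyer, garage, hall, office, pantry, roof, vault}.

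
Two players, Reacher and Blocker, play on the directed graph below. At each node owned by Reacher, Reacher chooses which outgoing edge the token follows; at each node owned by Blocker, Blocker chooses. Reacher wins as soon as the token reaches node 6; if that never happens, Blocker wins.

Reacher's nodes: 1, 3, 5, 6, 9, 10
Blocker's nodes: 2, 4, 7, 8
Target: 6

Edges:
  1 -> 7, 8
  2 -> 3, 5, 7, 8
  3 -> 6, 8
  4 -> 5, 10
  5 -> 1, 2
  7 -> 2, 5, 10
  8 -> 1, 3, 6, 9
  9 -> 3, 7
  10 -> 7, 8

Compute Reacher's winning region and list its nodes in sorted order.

3, 6, 9

A0 = {6}
A1: add {3} — 3 (Reacher) has 3→6.
A2: add {9} — 9 (Reacher) has 9→3.
A3 = A2; e.g. 1 (Reacher) has no edge into A2. Fixed point.
Reacher's winning region = {3, 6, 9}.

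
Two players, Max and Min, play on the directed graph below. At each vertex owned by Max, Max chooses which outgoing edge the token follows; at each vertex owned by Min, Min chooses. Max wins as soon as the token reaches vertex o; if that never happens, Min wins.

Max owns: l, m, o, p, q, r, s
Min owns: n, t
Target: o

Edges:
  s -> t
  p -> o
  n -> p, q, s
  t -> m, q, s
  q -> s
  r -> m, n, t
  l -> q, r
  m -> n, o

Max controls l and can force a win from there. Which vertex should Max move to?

A0 = {o}
A1: add {m, p} — m (Max) has m→o; p (Max) has p→o.
A2: add {r} — r (Max) has r→m.
A3: add {l} — l (Max) has l→r.
A4 = A3; e.g. n (Min) can still go to q. Fixed point.
From l, successor r is in the attractor (rank 2); the other successor q is not.

r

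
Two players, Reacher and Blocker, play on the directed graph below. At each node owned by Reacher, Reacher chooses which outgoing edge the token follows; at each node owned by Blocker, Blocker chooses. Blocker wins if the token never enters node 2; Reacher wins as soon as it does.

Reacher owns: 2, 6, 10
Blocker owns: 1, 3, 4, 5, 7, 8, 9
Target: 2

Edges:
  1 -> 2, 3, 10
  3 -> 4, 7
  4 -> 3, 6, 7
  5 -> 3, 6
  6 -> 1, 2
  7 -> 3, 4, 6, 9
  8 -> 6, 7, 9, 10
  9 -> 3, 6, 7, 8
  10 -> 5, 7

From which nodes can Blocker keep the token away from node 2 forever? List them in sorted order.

A0 = {2}
A1: add {6} — 6 (Reacher) has 6→2.
A2 = A1; e.g. 1 (Blocker) can still go to 3. Fixed point.
Reacher's attractor = {2, 6}; Blocker avoids the target exactly from the complement.

1, 3, 4, 5, 7, 8, 9, 10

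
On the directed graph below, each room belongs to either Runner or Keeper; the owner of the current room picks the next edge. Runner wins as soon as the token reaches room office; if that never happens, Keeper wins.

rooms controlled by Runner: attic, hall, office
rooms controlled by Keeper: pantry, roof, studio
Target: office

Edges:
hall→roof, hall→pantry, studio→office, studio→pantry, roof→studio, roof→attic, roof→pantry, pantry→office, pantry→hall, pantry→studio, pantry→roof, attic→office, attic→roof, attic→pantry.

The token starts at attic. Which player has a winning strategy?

Runner

A0 = {office}
A1: add {attic} — attic (Runner) has attic→office.
A2 = A1; e.g. hall (Runner) has no edge into A1. Fixed point.
attic ∈ A1, so Runner can force the target.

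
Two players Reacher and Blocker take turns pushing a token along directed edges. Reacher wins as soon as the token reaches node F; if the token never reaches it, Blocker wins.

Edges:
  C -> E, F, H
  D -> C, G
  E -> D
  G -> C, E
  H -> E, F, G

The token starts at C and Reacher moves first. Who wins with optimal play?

Reacher

Track states (vertex, player-to-move).
A0 = {(F,Reacher), (F,Blocker)}
A1: add {(C,Reacher), (H,Reacher)}.
(C,Reacher) ∈ A1 ⇒ Reacher forces the target.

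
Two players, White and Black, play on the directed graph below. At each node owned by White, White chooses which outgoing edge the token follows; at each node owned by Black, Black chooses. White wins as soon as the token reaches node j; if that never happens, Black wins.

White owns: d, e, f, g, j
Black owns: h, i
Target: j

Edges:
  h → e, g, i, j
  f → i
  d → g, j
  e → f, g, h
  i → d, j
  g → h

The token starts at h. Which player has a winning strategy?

A0 = {j}
A1: add {d} — d (White) has d→j.
A2: add {i} — i (Black): all of {d, j} already in.
A3: add {f} — f (White) has f→i.
A4: add {e} — e (White) has e→f.
A5 = A4; e.g. g (White) has no edge into A4. Fixed point.
h never enters the attractor, so Black can avoid the target forever.

Black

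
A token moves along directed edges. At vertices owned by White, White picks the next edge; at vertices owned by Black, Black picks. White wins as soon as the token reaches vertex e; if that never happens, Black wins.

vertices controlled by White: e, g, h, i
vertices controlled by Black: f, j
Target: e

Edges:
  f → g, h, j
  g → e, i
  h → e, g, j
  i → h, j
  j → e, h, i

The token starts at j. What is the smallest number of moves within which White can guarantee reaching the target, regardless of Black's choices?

3

A0 = {e}
A1: add {g, h} — g (White) has g→e; h (White) has h→e.
A2: add {i} — i (White) has i→h.
A3: add {j} — j (Black): all of {e, h, i} already in.
j enters the attractor at level 3, so White can force the target in 3 moves from there.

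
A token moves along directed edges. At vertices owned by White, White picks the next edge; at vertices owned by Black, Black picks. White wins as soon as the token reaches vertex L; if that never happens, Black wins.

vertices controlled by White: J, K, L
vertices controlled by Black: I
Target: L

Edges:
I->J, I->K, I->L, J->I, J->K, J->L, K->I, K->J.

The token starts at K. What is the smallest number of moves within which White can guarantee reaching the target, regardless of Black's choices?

2

A0 = {L}
A1: add {J} — J (White) has J→L.
A2: add {K} — K (White) has K→J.
K enters the attractor at level 2, so White can force the target in 2 moves from there.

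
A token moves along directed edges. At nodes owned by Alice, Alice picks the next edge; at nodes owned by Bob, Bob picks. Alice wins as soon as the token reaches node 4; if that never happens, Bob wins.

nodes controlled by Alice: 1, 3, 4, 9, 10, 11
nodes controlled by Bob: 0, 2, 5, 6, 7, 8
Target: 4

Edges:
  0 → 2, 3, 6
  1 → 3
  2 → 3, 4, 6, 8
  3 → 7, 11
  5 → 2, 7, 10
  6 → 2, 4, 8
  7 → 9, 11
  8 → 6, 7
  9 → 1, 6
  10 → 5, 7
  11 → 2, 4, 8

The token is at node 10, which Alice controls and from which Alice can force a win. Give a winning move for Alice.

A0 = {4}
A1: add {11} — 11 (Alice) has 11→4.
A2: add {3} — 3 (Alice) has 3→11.
A3: add {1} — 1 (Alice) has 1→3.
A4: add {9} — 9 (Alice) has 9→1.
A5: add {7} — 7 (Bob): all of {9, 11} already in.
A6: add {10} — 10 (Alice) has 10→7.
A7 = A6; e.g. 0 (Bob) can still go to 2. Fixed point.
From 10, successor 7 is in the attractor (rank 5); the other successor 5 is not.

7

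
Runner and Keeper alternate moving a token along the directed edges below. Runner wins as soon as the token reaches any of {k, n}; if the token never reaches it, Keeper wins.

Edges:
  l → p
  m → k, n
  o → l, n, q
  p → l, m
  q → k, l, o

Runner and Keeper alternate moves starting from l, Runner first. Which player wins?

Keeper

Track states (vertex, player-to-move).
A0 = {(k,Runner), (k,Keeper), (n,Runner), (n,Keeper)}
A1: add {(m,Runner), (m,Keeper), (o,Runner), (q,Runner)}.
A2: add {(p,Runner)}.
A3: add {(l,Keeper)}.
A4 = A3; e.g. (l,Runner) stays out. (l,Runner) never enters ⇒ Keeper avoids the target.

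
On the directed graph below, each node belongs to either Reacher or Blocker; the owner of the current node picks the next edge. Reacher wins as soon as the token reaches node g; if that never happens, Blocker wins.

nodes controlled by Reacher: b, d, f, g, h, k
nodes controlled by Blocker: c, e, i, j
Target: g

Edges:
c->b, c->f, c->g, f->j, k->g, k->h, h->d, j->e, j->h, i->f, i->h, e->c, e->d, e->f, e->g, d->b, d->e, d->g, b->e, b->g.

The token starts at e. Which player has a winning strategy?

A0 = {g}
A1: add {b, d, k} — b (Reacher) has b→g; d (Reacher) has d→g; k (Reacher) has k→g.
A2: add {h} — h (Reacher) has h→d.
A3 = A2; e.g. c (Blocker) can still go to f. Fixed point.
e never enters the attractor, so Blocker can avoid the target forever.

Blocker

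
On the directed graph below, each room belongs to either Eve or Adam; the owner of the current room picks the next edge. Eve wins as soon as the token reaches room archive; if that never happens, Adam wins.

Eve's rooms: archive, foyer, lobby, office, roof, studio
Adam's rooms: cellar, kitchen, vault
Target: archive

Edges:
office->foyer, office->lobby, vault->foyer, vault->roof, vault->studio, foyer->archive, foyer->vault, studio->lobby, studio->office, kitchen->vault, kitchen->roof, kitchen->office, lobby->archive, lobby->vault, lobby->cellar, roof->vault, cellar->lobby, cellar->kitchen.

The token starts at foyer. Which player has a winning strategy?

A0 = {archive}
A1: add {foyer, lobby} — foyer (Eve) has foyer→archive; lobby (Eve) has lobby→archive.
foyer ∈ A1, so Eve can force the target.

Eve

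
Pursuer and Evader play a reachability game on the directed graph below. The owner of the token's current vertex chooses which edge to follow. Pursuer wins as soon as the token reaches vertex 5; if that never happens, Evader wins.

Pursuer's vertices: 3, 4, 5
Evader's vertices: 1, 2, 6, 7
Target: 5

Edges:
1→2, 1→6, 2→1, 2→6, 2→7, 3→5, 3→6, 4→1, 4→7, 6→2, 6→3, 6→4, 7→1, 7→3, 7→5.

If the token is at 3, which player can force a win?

Pursuer

A0 = {5}
A1: add {3} — 3 (Pursuer) has 3→5.
A2 = A1; e.g. 1 (Evader) can still go to 2. Fixed point.
3 ∈ A1, so Pursuer can force the target.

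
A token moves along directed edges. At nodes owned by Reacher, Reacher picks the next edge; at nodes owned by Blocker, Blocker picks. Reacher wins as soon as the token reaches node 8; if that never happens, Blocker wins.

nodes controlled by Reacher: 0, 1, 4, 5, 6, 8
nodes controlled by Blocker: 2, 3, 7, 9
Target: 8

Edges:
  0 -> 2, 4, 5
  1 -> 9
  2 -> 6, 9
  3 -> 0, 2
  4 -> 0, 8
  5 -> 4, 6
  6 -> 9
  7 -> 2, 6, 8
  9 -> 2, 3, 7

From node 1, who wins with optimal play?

A0 = {8}
A1: add {4} — 4 (Reacher) has 4→8.
A2: add {0, 5} — 0 (Reacher) has 0→4; 5 (Reacher) has 5→4.
A3 = A2; e.g. 1 (Reacher) has no edge into A2. Fixed point.
1 never enters the attractor, so Blocker can avoid the target forever.

Blocker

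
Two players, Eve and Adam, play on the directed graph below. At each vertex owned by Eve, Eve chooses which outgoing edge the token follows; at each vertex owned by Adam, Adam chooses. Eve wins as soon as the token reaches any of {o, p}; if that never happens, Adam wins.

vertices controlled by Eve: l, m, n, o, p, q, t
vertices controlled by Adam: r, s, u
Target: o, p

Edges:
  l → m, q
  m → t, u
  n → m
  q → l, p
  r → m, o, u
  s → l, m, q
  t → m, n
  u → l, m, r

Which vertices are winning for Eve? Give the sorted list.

A0 = {o, p}
A1: add {q} — q (Eve) has q→p.
A2: add {l} — l (Eve) has l→q.
A3 = A2; e.g. m (Eve) has no edge into A2. Fixed point.
Eve's winning region = {l, o, p, q}.

l, o, p, q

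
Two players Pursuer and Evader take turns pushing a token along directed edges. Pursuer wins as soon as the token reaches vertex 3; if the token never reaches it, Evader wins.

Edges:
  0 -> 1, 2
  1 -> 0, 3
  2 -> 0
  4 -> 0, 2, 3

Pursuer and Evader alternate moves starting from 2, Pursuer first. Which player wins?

Evader

Track states (vertex, player-to-move).
A0 = {(3,Pursuer), (3,Evader)}
A1: add {(1,Pursuer), (4,Pursuer)}.
A2 = A1; e.g. (0,Pursuer) stays out. (2,Pursuer) never enters ⇒ Evader avoids the target.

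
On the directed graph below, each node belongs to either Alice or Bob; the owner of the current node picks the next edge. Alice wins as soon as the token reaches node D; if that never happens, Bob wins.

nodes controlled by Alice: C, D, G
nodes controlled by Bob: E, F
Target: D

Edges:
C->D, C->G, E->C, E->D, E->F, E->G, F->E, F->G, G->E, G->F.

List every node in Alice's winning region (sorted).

A0 = {D}
A1: add {C} — C (Alice) has C→D.
A2 = A1; e.g. E (Bob) can still go to F. Fixed point.
Alice's winning region = {C, D}.

C, D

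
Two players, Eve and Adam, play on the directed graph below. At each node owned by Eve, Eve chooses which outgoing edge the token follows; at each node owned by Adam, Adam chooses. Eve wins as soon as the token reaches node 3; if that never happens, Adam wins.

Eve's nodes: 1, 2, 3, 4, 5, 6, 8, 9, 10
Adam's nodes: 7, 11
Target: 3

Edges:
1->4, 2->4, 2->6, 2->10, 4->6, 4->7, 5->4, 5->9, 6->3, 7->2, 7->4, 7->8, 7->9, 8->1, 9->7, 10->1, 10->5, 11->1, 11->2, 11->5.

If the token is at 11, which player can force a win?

A0 = {3}
A1: add {6} — 6 (Eve) has 6→3.
A2: add {2, 4} — 2 (Eve) has 2→6; 4 (Eve) has 4→6.
A3: add {1, 5} — 1 (Eve) has 1→4; 5 (Eve) has 5→4.
A4: add {8, 10, 11} — 8 (Eve) has 8→1; 10 (Eve) has 10→1; 11 (Adam): all of {1, 2, 5} already in.
A5 = A4; e.g. 7 (Adam) can still go to 9. Fixed point.
11 ∈ A4, so Eve can force the target.

Eve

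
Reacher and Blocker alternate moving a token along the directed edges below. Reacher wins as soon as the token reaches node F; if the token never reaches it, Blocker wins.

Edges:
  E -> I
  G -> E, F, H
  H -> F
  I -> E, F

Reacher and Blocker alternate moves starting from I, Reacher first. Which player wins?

Track states (vertex, player-to-move).
A0 = {(F,Reacher), (F,Blocker)}
A1: add {(G,Reacher), (H,Reacher), (H,Blocker), (I,Reacher)}.
(I,Reacher) ∈ A1 ⇒ Reacher forces the target.

Reacher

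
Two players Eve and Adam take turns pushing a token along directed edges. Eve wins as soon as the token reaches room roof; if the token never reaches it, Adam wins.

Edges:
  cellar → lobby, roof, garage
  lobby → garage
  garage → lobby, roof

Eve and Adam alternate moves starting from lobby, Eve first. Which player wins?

Track states (vertex, player-to-move).
A0 = {(roof,Eve), (roof,Adam)}
A1: add {(cellar,Eve), (garage,Eve)}.
A2: add {(lobby,Adam)}.
A3 = A2; e.g. (cellar,Adam) stays out. (lobby,Eve) never enters ⇒ Adam avoids the target.

Adam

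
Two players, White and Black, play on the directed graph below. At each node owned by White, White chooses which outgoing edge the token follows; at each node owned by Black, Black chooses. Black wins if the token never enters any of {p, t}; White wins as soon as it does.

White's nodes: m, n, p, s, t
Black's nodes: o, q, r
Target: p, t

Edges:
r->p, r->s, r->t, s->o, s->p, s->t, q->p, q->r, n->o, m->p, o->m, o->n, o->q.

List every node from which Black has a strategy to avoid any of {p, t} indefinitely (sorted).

A0 = {p, t}
A1: add {m, s} — m (White) has m→p; s (White) has s→p.
A2: add {r} — r (Black): all of {p, s, t} already in.
A3: add {q} — q (Black): all of {p, r} already in.
A4 = A3; e.g. n (White) has no edge into A3. Fixed point.
White's attractor = {m, p, q, r, s, t}; Black avoids the target exactly from the complement.

n, o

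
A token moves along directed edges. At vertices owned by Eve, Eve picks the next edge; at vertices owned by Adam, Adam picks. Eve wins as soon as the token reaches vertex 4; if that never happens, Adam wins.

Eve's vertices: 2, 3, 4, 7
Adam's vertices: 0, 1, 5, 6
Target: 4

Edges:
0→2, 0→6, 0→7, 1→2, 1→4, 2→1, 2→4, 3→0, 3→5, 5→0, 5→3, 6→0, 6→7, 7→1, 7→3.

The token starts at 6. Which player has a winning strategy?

Adam

A0 = {4}
A1: add {2} — 2 (Eve) has 2→4.
A2: add {1} — 1 (Adam): all of {2, 4} already in.
A3: add {7} — 7 (Eve) has 7→1.
A4 = A3; e.g. 0 (Adam) can still go to 6. Fixed point.
6 never enters the attractor, so Adam can avoid the target forever.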